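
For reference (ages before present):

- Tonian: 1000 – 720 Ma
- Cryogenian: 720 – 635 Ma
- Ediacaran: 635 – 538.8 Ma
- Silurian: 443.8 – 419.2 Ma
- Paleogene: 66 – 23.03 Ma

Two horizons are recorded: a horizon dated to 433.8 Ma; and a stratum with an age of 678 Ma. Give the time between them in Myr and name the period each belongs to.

Elapsed time: 678 − 433.8 = 244.2 Myr.
433.8 Ma lies within 443.8–419.2 Ma: Silurian.
678 Ma lies within 720–635 Ma: Cryogenian.

244.2 million years apart; the first in the Silurian, the second in the Cryogenian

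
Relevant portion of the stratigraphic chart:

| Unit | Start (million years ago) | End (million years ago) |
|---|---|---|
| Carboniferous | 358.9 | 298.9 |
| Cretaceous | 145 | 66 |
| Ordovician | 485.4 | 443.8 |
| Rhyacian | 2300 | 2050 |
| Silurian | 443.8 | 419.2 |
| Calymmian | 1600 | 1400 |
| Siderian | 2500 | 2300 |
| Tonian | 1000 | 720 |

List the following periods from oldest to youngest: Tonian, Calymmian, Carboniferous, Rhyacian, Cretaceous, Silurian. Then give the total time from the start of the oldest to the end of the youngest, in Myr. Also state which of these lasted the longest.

From the excerpt: Tonian 1000–720; Calymmian 1600–1400; Carboniferous 358.9–298.9; Rhyacian 2300–2050; Cretaceous 145–66; Silurian 443.8–419.2 (Ma).
Larger Ma is earlier, so the oldest is Rhyacian and the youngest is Cretaceous; oldest to youngest: Rhyacian, Calymmian, Tonian, Silurian, Carboniferous, Cretaceous.
Oldest start 2300 minus youngest end 66 gives 2234 Myr overall.
Individual lengths (start − end): Calymmian 200; Rhyacian 250; Silurian 24.6; Cretaceous 79; Carboniferous 60; Tonian 280. The largest is Tonian at 280 Myr.

Rhyacian → Calymmian → Tonian → Silurian → Carboniferous → Cretaceous; total span 2234 Myr; longest is Tonian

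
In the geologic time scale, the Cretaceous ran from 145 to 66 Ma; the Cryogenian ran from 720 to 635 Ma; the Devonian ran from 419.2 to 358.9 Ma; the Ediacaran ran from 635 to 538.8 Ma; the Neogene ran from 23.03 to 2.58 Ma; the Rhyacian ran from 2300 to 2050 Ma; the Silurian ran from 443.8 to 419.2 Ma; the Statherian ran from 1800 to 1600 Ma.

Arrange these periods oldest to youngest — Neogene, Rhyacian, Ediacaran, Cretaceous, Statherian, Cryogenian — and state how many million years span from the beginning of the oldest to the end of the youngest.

Start ages (Ma): Rhyacian 2300, Statherian 1800, Cryogenian 720, Ediacaran 635, Cretaceous 145, Neogene 23.03.
Ordered oldest to youngest: Rhyacian, Statherian, Cryogenian, Ediacaran, Cretaceous, Neogene.
Span = 2300 − 2.58 = 2297.42 Myr.

Rhyacian, Statherian, Cryogenian, Ediacaran, Cretaceous, Neogene; total span 2297.42 Myr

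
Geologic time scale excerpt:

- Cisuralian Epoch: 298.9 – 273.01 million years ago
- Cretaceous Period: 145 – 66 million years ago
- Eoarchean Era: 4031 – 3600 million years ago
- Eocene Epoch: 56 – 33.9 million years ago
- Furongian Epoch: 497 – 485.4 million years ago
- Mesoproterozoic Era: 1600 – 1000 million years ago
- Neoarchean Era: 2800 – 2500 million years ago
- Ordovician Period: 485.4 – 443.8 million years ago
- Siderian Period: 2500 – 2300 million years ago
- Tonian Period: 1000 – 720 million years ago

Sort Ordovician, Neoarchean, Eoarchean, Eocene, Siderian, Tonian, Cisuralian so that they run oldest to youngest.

Eoarchean, then Neoarchean, then Siderian, then Tonian, then Ordovician, then Cisuralian, then Eocene

Read off each span (Ma): Ordovician 485.4–443.8; Neoarchean 2800–2500; Eoarchean 4031–3600; Eocene 56–33.9; Siderian 2500–2300; Tonian 1000–720; Cisuralian 298.9–273.01.
Larger Ma is older, so oldest→youngest is Eoarchean, Neoarchean, Siderian, Tonian, Ordovician, Cisuralian, Eocene.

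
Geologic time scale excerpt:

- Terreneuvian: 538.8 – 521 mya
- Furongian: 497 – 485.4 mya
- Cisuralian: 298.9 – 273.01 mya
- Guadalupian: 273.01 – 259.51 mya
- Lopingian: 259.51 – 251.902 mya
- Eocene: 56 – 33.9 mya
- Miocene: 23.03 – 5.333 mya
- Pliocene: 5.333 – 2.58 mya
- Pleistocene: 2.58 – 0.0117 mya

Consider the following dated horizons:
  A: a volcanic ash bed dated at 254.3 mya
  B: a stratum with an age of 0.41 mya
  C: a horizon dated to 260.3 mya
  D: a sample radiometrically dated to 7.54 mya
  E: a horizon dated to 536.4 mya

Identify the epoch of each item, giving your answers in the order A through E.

Match each age against the start–end ranges in the excerpt: A = 254.3 Ma → Lopingian (259.51–251.902); B = 0.41 Ma → Pleistocene (2.58–0.0117); C = 260.3 Ma → Guadalupian (273.01–259.51); D = 7.54 Ma → Miocene (23.03–5.333); E = 536.4 Ma → Terreneuvian (538.8–521).

A — Lopingian; B — Pleistocene; C — Guadalupian; D — Miocene; E — Terreneuvian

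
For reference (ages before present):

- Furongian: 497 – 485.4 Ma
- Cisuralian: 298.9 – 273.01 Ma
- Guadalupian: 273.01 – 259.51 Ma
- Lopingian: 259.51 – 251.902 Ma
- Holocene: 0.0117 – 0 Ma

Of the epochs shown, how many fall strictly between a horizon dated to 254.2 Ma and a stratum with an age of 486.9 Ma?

The older date is 486.9 Ma and the younger is 254.2 Ma.
Epochs with start < 486.9 and end > 254.2 Ma: Cisuralian (298.9–273.01), Guadalupian (273.01–259.51).
That is 2 complete epochs.

2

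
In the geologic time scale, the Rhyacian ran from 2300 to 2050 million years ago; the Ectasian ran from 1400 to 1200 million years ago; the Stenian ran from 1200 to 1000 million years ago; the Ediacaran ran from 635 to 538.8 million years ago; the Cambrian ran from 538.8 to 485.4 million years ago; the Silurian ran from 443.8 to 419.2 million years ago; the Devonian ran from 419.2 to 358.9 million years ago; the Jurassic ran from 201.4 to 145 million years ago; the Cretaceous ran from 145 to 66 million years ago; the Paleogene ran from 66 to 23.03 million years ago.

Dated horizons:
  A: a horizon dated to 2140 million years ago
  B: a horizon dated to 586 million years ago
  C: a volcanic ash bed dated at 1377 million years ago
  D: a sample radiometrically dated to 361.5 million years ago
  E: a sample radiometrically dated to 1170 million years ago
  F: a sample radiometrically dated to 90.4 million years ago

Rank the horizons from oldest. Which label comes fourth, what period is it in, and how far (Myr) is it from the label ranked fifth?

B, in the Ediacaran; 224.5 million years to D

Sorted oldest-first by Ma: A (2140), C (1377), E (1170), B (586), D (361.5), F (90.4).
The fourth oldest is B at 586 Ma, which lies in 635–538.8 Ma: the Ediacaran.
The fifth oldest is D at 361.5 Ma; separation = |586 − 361.5| = 224.5 Myr.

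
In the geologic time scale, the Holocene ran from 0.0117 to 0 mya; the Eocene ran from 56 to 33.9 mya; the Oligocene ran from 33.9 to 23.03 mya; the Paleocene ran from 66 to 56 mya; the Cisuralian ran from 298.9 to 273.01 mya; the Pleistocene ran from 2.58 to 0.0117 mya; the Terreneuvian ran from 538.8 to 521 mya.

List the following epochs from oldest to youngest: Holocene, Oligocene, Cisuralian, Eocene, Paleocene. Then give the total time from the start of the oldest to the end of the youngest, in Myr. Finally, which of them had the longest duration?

From the excerpt: Holocene 0.0117–0; Oligocene 33.9–23.03; Cisuralian 298.9–273.01; Eocene 56–33.9; Paleocene 66–56 (Ma).
Larger Ma is earlier, so the oldest is Cisuralian and the youngest is Holocene; oldest to youngest: Cisuralian, Paleocene, Eocene, Oligocene, Holocene.
Oldest start 298.9 minus youngest end 0 gives 298.9 Myr overall.
Individual lengths (start − end): Cisuralian 25.89; Paleocene 10; Holocene 0.0117; Oligocene 10.87; Eocene 22.1. The largest is Cisuralian at 25.89 Myr.

Cisuralian, Paleocene, Eocene, Oligocene, Holocene; total span 298.9 Myr; longest is Cisuralian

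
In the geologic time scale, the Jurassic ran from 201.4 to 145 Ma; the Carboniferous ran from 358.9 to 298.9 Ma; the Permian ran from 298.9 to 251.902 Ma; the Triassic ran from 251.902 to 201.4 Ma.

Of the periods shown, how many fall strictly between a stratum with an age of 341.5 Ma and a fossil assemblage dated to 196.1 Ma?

341.5 Ma sits inside the Carboniferous (358.9–298.9) and 196.1 Ma inside the Jurassic (201.4–145); neither of those is wholly between the two dates.
The listed periods lying completely between them are Permian, Triassic — 2 in all.

2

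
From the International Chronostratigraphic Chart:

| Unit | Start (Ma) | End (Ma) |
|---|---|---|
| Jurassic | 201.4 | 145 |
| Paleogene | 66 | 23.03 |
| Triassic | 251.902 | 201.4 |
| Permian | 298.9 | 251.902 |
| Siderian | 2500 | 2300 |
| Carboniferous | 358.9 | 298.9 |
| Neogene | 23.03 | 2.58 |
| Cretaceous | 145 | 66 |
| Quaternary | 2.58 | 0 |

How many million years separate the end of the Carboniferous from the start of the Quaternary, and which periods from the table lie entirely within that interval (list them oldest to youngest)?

296.32 million years; Permian, Triassic, Jurassic, Cretaceous, Paleogene, Neogene

The Carboniferous closes at 298.9 Ma and the Quaternary opens at 2.58 Ma, so the interval is 298.9 − 2.58 = 296.32 Myr.
A period fits inside if it starts at or after 298.9 Ma and ends at or before 2.58 Ma; oldest first that gives Permian, Triassic, Jurassic, Cretaceous, Paleogene, Neogene.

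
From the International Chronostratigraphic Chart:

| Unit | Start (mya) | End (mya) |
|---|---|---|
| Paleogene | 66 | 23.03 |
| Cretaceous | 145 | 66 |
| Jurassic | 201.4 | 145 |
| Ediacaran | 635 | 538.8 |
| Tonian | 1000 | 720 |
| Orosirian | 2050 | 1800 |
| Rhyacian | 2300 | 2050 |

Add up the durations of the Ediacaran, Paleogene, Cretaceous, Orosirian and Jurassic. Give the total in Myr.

Each duration: Ediacaran = 96.2; Paleogene = 42.97; Cretaceous = 79; Orosirian = 250; Jurassic = 56.4.
Sum: 96.2 + 42.97 + 79 + 250 + 56.4 = 524.57 Myr.

524.57 million years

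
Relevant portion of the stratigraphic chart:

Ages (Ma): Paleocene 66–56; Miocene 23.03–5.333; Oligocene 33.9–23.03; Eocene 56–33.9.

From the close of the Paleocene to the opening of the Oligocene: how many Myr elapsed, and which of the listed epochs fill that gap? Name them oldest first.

22.1 million years; Eocene

End of Paleocene = 56 Ma; start of Oligocene = 33.9 Ma.
Gap = 56 − 33.9 = 22.1 Myr.
Epochs wholly inside 56–33.9 Ma: Eocene (56–33.9).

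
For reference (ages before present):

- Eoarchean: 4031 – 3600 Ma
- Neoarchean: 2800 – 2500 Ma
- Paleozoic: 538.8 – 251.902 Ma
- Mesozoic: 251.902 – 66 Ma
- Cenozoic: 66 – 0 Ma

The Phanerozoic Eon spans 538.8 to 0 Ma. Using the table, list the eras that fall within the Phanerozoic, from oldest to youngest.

Eras with both bounds inside 538.8–0 Ma: Paleozoic (538.8–251.902), Mesozoic (251.902–66), Cenozoic (66–0).

Paleozoic, Mesozoic, Cenozoic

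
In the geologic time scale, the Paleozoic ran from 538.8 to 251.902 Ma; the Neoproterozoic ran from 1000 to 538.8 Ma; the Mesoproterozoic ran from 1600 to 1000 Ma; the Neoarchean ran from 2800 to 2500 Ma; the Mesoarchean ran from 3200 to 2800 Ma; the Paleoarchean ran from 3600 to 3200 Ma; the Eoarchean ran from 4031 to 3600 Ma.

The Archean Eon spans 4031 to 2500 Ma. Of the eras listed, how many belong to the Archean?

4

Eras inside 4031–2500 Ma: Eoarchean, Paleoarchean, Mesoarchean, Neoarchean — 4 in total.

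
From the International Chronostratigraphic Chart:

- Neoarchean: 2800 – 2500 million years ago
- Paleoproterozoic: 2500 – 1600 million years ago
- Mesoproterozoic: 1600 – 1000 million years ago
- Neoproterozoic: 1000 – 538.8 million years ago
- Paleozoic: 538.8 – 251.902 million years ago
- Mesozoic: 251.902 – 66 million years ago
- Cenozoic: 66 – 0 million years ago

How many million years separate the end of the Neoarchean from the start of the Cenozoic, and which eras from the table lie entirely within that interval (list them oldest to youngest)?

2434 million years; Paleoproterozoic, Mesoproterozoic, Neoproterozoic, Paleozoic, Mesozoic

End of Neoarchean = 2500 Ma; start of Cenozoic = 66 Ma.
Gap = 2500 − 66 = 2434 Myr.
Eras wholly inside 2500–66 Ma: Paleoproterozoic (2500–1600), Mesoproterozoic (1600–1000), Neoproterozoic (1000–538.8), Paleozoic (538.8–251.902), Mesozoic (251.902–66).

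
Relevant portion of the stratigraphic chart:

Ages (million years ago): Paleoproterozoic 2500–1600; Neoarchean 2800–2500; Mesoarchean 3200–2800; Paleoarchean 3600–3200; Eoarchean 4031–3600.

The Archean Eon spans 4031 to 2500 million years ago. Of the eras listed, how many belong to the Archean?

4

Eras inside 4031–2500 Ma: Eoarchean, Paleoarchean, Mesoarchean, Neoarchean — 4 in total.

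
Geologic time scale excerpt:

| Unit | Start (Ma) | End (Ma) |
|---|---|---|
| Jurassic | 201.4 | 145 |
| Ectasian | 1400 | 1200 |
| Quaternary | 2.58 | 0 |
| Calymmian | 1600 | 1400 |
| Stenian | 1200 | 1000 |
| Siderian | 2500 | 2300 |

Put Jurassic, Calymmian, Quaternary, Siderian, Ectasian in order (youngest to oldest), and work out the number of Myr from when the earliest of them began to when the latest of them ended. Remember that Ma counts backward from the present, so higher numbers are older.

From the excerpt: Jurassic 201.4–145; Calymmian 1600–1400; Quaternary 2.58–0; Siderian 2500–2300; Ectasian 1400–1200 (Ma).
Larger Ma is earlier, so the oldest is Siderian and the youngest is Quaternary; youngest to oldest: Quaternary, Jurassic, Ectasian, Calymmian, Siderian.
Oldest start 2500 minus youngest end 0 gives 2500 Myr overall.

Quaternary → Jurassic → Ectasian → Calymmian → Siderian; total span 2500 Myr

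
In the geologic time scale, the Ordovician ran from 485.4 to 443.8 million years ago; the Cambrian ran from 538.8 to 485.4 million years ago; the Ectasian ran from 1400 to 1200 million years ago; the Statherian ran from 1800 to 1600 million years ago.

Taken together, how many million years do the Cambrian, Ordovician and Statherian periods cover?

295 million years

Each duration: Cambrian = 53.4; Ordovician = 41.6; Statherian = 200.
Sum: 53.4 + 41.6 + 200 = 295 Myr.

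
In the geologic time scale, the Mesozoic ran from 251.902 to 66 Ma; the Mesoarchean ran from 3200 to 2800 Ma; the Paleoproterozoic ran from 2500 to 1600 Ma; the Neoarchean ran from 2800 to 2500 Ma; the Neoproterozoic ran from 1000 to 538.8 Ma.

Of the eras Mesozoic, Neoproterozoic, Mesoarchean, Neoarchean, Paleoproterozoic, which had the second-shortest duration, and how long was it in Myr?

Neoarchean, 300 million years

Start − end for each: Mesozoic 251.902 − 66 = 185.902; Neoproterozoic 1000 − 538.8 = 461.2; Mesoarchean 3200 − 2800 = 400; Neoarchean 2800 − 2500 = 300; Paleoproterozoic 2500 − 1600 = 900.
Ranking these from shortest: Mesozoic < Neoarchean < Mesoarchean < Neoproterozoic < Paleoproterozoic.
Position 2 in that ranking is Neoarchean, which lasted 300 Myr.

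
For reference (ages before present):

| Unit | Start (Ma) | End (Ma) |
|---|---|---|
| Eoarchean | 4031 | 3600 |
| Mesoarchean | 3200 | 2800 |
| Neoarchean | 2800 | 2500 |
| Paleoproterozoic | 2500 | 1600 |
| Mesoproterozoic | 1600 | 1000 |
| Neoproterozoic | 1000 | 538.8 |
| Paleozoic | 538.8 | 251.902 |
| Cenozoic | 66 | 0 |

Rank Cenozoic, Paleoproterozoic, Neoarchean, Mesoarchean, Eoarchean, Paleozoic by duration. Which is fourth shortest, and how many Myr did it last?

Mesoarchean, 400 million years

Start − end for each: Cenozoic 66 − 0 = 66; Paleoproterozoic 2500 − 1600 = 900; Neoarchean 2800 − 2500 = 300; Mesoarchean 3200 − 2800 = 400; Eoarchean 4031 − 3600 = 431; Paleozoic 538.8 − 251.902 = 286.898.
Ranking these from shortest: Cenozoic < Paleozoic < Neoarchean < Mesoarchean < Eoarchean < Paleoproterozoic.
Position 4 in that ranking is Mesoarchean, which lasted 400 Myr.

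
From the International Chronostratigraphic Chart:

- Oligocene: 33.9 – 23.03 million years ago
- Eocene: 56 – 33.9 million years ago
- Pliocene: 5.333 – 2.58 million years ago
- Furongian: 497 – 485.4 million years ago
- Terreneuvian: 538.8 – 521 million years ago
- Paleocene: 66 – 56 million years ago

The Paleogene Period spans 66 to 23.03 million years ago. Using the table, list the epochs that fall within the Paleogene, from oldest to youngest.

Paleocene, Eocene, Oligocene

Epochs with both bounds inside 66–23.03 Ma: Paleocene (66–56), Eocene (56–33.9), Oligocene (33.9–23.03).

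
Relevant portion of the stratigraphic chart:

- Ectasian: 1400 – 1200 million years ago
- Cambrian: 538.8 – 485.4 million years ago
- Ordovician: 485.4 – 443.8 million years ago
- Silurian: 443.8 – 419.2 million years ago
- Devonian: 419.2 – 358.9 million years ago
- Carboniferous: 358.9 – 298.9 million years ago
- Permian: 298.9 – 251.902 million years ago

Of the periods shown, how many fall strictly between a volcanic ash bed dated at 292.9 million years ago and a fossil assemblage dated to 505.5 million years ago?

4

The older date is 505.5 Ma and the younger is 292.9 Ma.
Periods with start < 505.5 and end > 292.9 Ma: Ordovician (485.4–443.8), Silurian (443.8–419.2), Devonian (419.2–358.9), Carboniferous (358.9–298.9).
That is 4 complete periods.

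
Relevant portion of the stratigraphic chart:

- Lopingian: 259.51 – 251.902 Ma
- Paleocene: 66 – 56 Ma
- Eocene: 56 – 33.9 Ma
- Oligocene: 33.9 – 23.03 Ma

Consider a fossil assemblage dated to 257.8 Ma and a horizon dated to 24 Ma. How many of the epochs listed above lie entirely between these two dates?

2

The older date is 257.8 Ma and the younger is 24 Ma.
Epochs with start < 257.8 and end > 24 Ma: Paleocene (66–56), Eocene (56–33.9).
That is 2 complete epochs.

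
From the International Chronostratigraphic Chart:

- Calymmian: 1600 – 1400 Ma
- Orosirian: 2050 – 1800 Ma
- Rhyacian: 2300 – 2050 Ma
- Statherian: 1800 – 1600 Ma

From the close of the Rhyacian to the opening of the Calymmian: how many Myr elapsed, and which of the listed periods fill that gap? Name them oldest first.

450 million years; Orosirian, Statherian

The Rhyacian closes at 2050 Ma and the Calymmian opens at 1600 Ma, so the interval is 2050 − 1600 = 450 Myr.
A period fits inside if it starts at or after 2050 Ma and ends at or before 1600 Ma; oldest first that gives Orosirian, Statherian.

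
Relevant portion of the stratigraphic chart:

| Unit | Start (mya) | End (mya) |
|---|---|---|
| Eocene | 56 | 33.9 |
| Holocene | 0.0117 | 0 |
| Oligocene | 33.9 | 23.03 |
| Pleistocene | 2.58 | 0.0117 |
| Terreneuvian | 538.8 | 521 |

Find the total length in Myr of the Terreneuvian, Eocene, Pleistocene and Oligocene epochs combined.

Each duration: Terreneuvian = 17.8; Eocene = 22.1; Pleistocene = 2.5683; Oligocene = 10.87.
Sum: 17.8 + 22.1 + 2.5683 + 10.87 = 53.3383 Myr.

53.3383 million years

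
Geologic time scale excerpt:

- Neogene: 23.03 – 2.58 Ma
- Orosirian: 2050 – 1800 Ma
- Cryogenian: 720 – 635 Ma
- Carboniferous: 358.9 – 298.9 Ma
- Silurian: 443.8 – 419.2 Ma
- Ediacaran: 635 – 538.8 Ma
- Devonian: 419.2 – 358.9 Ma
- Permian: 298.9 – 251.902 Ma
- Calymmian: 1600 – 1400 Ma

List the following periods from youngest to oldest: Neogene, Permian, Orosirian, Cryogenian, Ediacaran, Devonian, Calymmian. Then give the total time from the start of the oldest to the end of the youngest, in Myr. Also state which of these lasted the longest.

Start ages (Ma): Orosirian 2050, Calymmian 1600, Cryogenian 720, Ediacaran 635, Devonian 419.2, Permian 298.9, Neogene 23.03.
Ordered youngest to oldest: Neogene, Permian, Devonian, Ediacaran, Cryogenian, Calymmian, Orosirian.
Span = 2050 − 2.58 = 2047.42 Myr.
Durations: Calymmian 200, Devonian 60.3, Orosirian 250, Cryogenian 85, Neogene 20.45, Permian 46.998, Ediacaran 96.2 → longest is Orosirian (250 Myr).

Neogene, Permian, Devonian, Ediacaran, Cryogenian, Calymmian, Orosirian; total span 2047.42 Myr; longest is Orosirian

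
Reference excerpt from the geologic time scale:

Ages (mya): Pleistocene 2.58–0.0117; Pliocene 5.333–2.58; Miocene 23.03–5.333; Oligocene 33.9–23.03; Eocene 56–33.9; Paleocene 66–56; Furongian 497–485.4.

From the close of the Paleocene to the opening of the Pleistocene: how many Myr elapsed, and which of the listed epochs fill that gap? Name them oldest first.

53.42 million years; Eocene, Oligocene, Miocene, Pliocene

End of Paleocene = 56 Ma; start of Pleistocene = 2.58 Ma.
Gap = 56 − 2.58 = 53.42 Myr.
Epochs wholly inside 56–2.58 Ma: Eocene (56–33.9), Oligocene (33.9–23.03), Miocene (23.03–5.333), Pliocene (5.333–2.58).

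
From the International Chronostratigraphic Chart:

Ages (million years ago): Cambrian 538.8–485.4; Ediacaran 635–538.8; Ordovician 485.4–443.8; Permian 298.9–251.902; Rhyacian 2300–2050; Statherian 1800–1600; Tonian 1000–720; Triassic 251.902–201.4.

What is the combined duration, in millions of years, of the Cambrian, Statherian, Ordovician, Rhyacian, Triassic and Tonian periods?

Each duration: Cambrian = 53.4; Statherian = 200; Ordovician = 41.6; Rhyacian = 250; Triassic = 50.502; Tonian = 280.
Sum: 53.4 + 200 + 41.6 + 250 + 50.502 + 280 = 875.502 Myr.

875.502 million years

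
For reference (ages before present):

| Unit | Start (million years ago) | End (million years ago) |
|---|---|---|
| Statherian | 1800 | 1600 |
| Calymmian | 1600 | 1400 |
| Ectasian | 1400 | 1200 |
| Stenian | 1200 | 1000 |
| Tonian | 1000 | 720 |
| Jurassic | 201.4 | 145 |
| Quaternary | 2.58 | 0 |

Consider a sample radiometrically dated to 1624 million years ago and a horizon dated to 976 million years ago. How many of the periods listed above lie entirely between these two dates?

1624 Ma sits inside the Statherian (1800–1600) and 976 Ma inside the Tonian (1000–720); neither of those is wholly between the two dates.
The listed periods lying completely between them are Calymmian, Ectasian, Stenian — 3 in all.

3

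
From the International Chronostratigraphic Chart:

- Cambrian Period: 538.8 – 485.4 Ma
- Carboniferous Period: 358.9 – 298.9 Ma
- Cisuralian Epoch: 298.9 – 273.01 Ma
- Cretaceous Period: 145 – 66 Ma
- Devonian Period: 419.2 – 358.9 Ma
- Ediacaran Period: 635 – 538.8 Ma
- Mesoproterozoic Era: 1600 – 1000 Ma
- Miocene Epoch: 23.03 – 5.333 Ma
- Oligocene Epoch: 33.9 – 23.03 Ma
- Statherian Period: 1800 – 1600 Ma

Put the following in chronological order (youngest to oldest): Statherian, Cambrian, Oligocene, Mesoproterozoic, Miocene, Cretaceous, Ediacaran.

Miocene, Oligocene, Cretaceous, Cambrian, Ediacaran, Mesoproterozoic, Statherian

Read off each span (Ma): Statherian 1800–1600; Cambrian 538.8–485.4; Oligocene 33.9–23.03; Mesoproterozoic 1600–1000; Miocene 23.03–5.333; Cretaceous 145–66; Ediacaran 635–538.8.
Larger Ma is older, so oldest→youngest is Statherian, Mesoproterozoic, Ediacaran, Cambrian, Cretaceous, Oligocene, Miocene; reverse it for youngest→oldest.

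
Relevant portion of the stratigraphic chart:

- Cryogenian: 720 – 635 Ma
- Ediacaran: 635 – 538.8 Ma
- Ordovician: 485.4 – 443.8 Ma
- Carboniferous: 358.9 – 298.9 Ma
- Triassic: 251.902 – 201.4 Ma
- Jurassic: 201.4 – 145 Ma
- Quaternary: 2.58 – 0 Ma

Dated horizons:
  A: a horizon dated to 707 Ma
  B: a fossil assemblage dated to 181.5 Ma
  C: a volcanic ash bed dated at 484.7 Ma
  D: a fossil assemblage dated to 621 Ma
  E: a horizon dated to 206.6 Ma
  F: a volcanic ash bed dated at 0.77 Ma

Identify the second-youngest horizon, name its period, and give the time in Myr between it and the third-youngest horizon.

Sorted youngest-first by Ma: F (0.77), B (181.5), E (206.6), C (484.7), D (621), A (707).
The second youngest is B at 181.5 Ma, which lies in 201.4–145 Ma: the Jurassic.
The third youngest is E at 206.6 Ma; separation = |181.5 − 206.6| = 25.1 Myr.

B, in the Jurassic; 25.1 million years to E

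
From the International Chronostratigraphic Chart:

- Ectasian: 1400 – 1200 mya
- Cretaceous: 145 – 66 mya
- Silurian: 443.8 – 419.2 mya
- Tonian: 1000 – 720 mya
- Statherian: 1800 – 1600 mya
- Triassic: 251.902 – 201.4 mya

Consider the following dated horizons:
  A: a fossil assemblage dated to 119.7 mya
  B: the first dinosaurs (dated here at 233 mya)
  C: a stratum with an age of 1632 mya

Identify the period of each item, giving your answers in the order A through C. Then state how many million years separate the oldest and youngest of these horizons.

Match each age against the start–end ranges in the excerpt: A = 119.7 Ma → Cretaceous (145–66); B = 233 Ma → Triassic (251.902–201.4); C = 1632 Ma → Statherian (1800–1600).
The largest age is 1632 Ma and the smallest is 119.7 Ma; their difference is 1512.3 Myr.

A — Cretaceous; B — Triassic; C — Statherian; span 1512.3 million years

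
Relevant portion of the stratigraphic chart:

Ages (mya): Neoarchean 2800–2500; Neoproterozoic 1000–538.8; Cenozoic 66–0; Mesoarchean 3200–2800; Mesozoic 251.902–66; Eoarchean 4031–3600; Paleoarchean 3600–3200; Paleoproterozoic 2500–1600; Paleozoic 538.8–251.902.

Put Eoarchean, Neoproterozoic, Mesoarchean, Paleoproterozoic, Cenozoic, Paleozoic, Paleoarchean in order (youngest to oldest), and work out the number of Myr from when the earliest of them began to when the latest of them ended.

Start ages (Ma): Eoarchean 4031, Paleoarchean 3600, Mesoarchean 3200, Paleoproterozoic 2500, Neoproterozoic 1000, Paleozoic 538.8, Cenozoic 66.
Ordered youngest to oldest: Cenozoic, Paleozoic, Neoproterozoic, Paleoproterozoic, Mesoarchean, Paleoarchean, Eoarchean.
Span = 4031 − 0 = 4031 Myr.

Cenozoic → Paleozoic → Neoproterozoic → Paleoproterozoic → Mesoarchean → Paleoarchean → Eoarchean; total span 4031 Myr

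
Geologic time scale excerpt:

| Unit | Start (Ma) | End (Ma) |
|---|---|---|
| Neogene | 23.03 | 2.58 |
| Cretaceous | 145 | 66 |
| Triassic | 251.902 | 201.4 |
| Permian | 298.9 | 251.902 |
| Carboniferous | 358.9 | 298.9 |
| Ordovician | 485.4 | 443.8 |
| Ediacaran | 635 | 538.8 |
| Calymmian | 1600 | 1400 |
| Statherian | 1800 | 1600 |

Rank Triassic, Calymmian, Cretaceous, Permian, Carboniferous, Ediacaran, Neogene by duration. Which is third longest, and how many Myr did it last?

Cretaceous, 79 million years

Start − end for each: Triassic 251.902 − 201.4 = 50.502; Calymmian 1600 − 1400 = 200; Cretaceous 145 − 66 = 79; Permian 298.9 − 251.902 = 46.998; Carboniferous 358.9 − 298.9 = 60; Ediacaran 635 − 538.8 = 96.2; Neogene 23.03 − 2.58 = 20.45.
Ranking these from longest: Calymmian > Ediacaran > Cretaceous > Carboniferous > Triassic > Permian > Neogene.
Position 3 in that ranking is Cretaceous, which lasted 79 Myr.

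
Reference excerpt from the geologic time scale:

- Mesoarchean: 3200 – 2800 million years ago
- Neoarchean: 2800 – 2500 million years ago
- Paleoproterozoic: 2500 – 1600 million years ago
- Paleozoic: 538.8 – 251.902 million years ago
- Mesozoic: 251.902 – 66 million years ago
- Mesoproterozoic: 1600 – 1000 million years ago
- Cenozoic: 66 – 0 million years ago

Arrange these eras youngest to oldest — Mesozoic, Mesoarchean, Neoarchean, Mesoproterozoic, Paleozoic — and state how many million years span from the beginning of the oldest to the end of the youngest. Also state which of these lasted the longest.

From the excerpt: Mesozoic 251.902–66; Mesoarchean 3200–2800; Neoarchean 2800–2500; Mesoproterozoic 1600–1000; Paleozoic 538.8–251.902 (Ma).
Larger Ma is earlier, so the oldest is Mesoarchean and the youngest is Mesozoic; youngest to oldest: Mesozoic, Paleozoic, Mesoproterozoic, Neoarchean, Mesoarchean.
Oldest start 3200 minus youngest end 66 gives 3134 Myr overall.
Individual lengths (start − end): Paleozoic 286.898; Mesozoic 185.902; Mesoproterozoic 600; Mesoarchean 400; Neoarchean 300. The largest is Mesoproterozoic at 600 Myr.

Mesozoic, Paleozoic, Mesoproterozoic, Neoarchean, Mesoarchean; total span 3134 Myr; longest is Mesoproterozoic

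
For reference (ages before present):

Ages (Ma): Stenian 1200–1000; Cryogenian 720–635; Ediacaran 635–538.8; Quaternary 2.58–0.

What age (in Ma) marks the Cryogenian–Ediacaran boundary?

The Cryogenian ends and the Ediacaran begins at 635 Ma.

635 Ma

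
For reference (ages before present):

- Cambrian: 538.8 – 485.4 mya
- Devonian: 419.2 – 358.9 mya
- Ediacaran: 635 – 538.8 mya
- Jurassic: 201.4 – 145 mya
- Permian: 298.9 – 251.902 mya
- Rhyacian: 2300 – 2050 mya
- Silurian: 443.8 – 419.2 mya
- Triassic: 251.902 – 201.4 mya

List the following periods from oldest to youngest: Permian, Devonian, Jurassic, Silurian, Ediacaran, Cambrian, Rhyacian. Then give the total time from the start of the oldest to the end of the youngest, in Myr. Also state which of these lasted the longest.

Rhyacian → Ediacaran → Cambrian → Silurian → Devonian → Permian → Jurassic; total span 2155 Myr; longest is Rhyacian

From the excerpt: Permian 298.9–251.902; Devonian 419.2–358.9; Jurassic 201.4–145; Silurian 443.8–419.2; Ediacaran 635–538.8; Cambrian 538.8–485.4; Rhyacian 2300–2050 (Ma).
Larger Ma is earlier, so the oldest is Rhyacian and the youngest is Jurassic; oldest to youngest: Rhyacian, Ediacaran, Cambrian, Silurian, Devonian, Permian, Jurassic.
Oldest start 2300 minus youngest end 145 gives 2155 Myr overall.
Individual lengths (start − end): Jurassic 56.4; Devonian 60.3; Cambrian 53.4; Ediacaran 96.2; Permian 46.998; Rhyacian 250; Silurian 24.6. The largest is Rhyacian at 250 Myr.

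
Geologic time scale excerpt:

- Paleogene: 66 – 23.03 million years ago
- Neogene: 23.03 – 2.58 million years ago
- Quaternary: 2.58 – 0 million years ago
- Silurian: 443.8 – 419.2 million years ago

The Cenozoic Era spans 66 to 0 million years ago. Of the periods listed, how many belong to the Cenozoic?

3

Periods inside 66–0 Ma: Paleogene, Neogene, Quaternary — 3 in total.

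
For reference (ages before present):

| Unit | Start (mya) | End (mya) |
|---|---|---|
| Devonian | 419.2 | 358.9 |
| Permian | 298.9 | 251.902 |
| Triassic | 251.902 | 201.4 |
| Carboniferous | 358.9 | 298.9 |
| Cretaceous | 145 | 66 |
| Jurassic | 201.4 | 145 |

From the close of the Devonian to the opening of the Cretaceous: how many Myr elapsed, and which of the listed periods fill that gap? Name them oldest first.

213.9 million years; Carboniferous, Permian, Triassic, Jurassic

End of Devonian = 358.9 Ma; start of Cretaceous = 145 Ma.
Gap = 358.9 − 145 = 213.9 Myr.
Periods wholly inside 358.9–145 Ma: Carboniferous (358.9–298.9), Permian (298.9–251.902), Triassic (251.902–201.4), Jurassic (201.4–145).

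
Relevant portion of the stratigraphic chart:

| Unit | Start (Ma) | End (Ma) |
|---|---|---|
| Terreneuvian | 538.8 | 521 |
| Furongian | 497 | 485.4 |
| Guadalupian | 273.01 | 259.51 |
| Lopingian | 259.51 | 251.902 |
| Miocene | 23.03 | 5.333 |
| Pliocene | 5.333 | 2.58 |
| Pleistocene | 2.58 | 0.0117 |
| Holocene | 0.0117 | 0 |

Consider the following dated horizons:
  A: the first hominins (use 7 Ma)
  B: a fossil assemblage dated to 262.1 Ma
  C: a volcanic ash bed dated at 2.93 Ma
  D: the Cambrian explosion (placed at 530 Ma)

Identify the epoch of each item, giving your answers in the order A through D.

A: 7 Ma lies in 23.03–5.333 Ma, so Miocene.
B: 262.1 Ma lies in 273.01–259.51 Ma, so Guadalupian.
C: 2.93 Ma lies in 5.333–2.58 Ma, so Pliocene.
D: 530 Ma lies in 538.8–521 Ma, so Terreneuvian.

A — Miocene; B — Guadalupian; C — Pliocene; D — Terreneuvian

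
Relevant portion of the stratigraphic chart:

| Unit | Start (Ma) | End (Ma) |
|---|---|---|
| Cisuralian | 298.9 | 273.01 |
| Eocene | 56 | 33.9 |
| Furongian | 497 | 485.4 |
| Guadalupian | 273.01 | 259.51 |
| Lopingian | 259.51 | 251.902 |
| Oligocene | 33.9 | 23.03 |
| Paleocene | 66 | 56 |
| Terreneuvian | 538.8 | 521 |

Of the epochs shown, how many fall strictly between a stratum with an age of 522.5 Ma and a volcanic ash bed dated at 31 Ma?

522.5 Ma sits inside the Terreneuvian (538.8–521) and 31 Ma inside the Oligocene (33.9–23.03); neither of those is wholly between the two dates.
The listed epochs lying completely between them are Furongian, Cisuralian, Guadalupian, Lopingian, Paleocene, Eocene — 6 in all.

6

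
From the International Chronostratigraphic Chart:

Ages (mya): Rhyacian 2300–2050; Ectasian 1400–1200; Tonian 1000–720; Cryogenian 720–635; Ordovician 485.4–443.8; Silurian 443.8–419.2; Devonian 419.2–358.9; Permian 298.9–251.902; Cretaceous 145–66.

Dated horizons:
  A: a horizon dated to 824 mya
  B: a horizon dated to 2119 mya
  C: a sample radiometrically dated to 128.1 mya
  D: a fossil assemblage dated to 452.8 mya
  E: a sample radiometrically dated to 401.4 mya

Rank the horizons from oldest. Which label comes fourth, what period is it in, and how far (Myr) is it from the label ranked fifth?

Larger Ma means older, so oldest first: B 2119 > A 824 > D 452.8 > E 401.4 > C 128.1.
Counting 4 along gives E (401.4 Ma); the excerpt puts that inside the Devonian, 419.2–358.9 Ma.
Next in line is C (128.1 Ma), and 401.4 − 128.1 = 273.3 Myr.

E, in the Devonian; 273.3 million years to C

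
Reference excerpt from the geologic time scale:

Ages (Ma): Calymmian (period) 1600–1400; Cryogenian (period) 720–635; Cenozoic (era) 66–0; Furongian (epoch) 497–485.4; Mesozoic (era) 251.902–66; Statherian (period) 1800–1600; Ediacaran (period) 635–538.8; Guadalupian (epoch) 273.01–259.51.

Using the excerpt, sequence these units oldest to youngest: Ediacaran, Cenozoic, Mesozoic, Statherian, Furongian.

The oldest of these is Statherian (starts 1800 Ma) and the youngest is Cenozoic (ends 0 Ma).
In between, by decreasing start age: Ediacaran (635), Furongian (497), Mesozoic (251.902).

Statherian, then Ediacaran, then Furongian, then Mesozoic, then Cenozoic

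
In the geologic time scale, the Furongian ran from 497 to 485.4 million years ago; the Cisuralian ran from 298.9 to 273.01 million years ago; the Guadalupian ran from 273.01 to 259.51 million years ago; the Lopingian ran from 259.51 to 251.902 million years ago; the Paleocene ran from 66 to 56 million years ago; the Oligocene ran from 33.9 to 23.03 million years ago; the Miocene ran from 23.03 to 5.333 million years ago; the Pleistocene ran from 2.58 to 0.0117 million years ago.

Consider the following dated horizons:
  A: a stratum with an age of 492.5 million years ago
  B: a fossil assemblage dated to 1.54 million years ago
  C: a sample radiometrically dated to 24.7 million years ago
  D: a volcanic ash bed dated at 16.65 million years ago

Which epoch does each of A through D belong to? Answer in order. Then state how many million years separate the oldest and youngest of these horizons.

A — Furongian; B — Pleistocene; C — Oligocene; D — Miocene; span 490.96 million years

A: 492.5 Ma lies in 497–485.4 Ma, so Furongian.
B: 1.54 Ma lies in 2.58–0.0117 Ma, so Pleistocene.
C: 24.7 Ma lies in 33.9–23.03 Ma, so Oligocene.
D: 16.65 Ma lies in 23.03–5.333 Ma, so Miocene.
Oldest = 492.5 Ma, youngest = 1.54 Ma → span 490.96 Myr.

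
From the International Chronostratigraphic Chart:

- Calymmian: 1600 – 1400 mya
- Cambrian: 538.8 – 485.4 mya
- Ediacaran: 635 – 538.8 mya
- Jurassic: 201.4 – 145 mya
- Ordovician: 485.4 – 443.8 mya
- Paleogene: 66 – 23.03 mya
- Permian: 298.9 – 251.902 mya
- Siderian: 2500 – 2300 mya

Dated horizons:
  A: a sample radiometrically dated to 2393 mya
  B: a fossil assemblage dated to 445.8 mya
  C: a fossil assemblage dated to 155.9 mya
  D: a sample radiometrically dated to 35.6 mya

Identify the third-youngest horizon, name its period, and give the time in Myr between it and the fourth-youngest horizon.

Sorted youngest-first by Ma: D (35.6), C (155.9), B (445.8), A (2393).
The third youngest is B at 445.8 Ma, which lies in 485.4–443.8 Ma: the Ordovician.
The fourth youngest is A at 2393 Ma; separation = |445.8 − 2393| = 1947.2 Myr.

B, in the Ordovician; 1947.2 million years to A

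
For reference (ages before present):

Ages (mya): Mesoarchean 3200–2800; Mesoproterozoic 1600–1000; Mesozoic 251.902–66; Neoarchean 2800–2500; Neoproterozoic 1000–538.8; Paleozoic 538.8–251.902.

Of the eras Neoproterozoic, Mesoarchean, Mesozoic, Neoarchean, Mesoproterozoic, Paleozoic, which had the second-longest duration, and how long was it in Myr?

Durations: Neoproterozoic 461.2; Mesoarchean 400; Mesozoic 185.902; Neoarchean 300; Mesoproterozoic 600; Paleozoic 286.898 Myr.
Sorted longest-first: Mesoproterozoic (600), Neoproterozoic (461.2), Mesoarchean (400), Neoarchean (300), Paleozoic (286.898), Mesozoic (185.902).
The second longest is Neoproterozoic at 461.2 Myr.

Neoproterozoic, 461.2 million years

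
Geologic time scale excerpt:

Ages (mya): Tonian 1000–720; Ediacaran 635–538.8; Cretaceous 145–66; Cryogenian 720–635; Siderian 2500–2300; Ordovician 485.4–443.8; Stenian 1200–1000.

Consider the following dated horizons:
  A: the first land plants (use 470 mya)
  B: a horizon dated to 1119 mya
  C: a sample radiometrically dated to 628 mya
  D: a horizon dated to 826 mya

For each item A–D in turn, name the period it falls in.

A: 470 Ma lies in 485.4–443.8 Ma, so Ordovician.
B: 1119 Ma lies in 1200–1000 Ma, so Stenian.
C: 628 Ma lies in 635–538.8 Ma, so Ediacaran.
D: 826 Ma lies in 1000–720 Ma, so Tonian.

A — Ordovician; B — Stenian; C — Ediacaran; D — Tonian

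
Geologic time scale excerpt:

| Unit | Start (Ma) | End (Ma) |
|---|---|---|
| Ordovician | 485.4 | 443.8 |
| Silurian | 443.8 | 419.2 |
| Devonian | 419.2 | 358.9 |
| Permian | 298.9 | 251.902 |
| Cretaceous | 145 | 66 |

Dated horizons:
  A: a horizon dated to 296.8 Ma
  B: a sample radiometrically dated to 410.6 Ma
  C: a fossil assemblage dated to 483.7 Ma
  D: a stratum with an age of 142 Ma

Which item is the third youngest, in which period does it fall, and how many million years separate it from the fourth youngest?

Smaller Ma means younger, so youngest first: D 142 < A 296.8 < B 410.6 < C 483.7.
Counting 3 along gives B (410.6 Ma); the excerpt puts that inside the Devonian, 419.2–358.9 Ma.
Next in line is C (483.7 Ma), and 483.7 − 410.6 = 73.1 Myr.

B, in the Devonian; 73.1 million years to C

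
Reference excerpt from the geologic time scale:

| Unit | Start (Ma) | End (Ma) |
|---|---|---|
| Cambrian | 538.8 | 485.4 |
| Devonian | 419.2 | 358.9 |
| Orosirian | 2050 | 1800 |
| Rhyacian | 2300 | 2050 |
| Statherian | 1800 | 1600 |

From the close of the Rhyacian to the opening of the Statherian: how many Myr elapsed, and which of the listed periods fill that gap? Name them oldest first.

250 million years; Orosirian

The Rhyacian closes at 2050 Ma and the Statherian opens at 1800 Ma, so the interval is 2050 − 1800 = 250 Myr.
A period fits inside if it starts at or after 2050 Ma and ends at or before 1800 Ma; oldest first that gives Orosirian.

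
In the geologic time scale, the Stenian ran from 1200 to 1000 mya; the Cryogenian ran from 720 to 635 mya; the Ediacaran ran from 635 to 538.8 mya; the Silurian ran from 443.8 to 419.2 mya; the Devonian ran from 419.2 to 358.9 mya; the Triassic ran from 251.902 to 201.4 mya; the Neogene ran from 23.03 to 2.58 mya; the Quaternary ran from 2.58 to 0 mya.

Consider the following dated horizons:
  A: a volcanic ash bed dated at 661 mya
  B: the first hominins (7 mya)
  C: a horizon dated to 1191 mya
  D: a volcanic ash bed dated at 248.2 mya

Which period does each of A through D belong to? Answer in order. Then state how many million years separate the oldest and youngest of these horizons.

Match each age against the start–end ranges in the excerpt: A = 661 Ma → Cryogenian (720–635); B = 7 Ma → Neogene (23.03–2.58); C = 1191 Ma → Stenian (1200–1000); D = 248.2 Ma → Triassic (251.902–201.4).
The largest age is 1191 Ma and the smallest is 7 Ma; their difference is 1184 Myr.

A — Cryogenian; B — Neogene; C — Stenian; D — Triassic; span 1184 million years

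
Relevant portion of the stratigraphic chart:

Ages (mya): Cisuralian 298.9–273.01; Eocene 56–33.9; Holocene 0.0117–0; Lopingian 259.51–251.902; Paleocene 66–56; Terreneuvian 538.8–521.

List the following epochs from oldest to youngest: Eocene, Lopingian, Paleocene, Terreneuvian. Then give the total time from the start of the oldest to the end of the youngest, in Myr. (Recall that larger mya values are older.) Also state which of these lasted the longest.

From the excerpt: Eocene 56–33.9; Lopingian 259.51–251.902; Paleocene 66–56; Terreneuvian 538.8–521 (Ma).
Larger Ma is earlier, so the oldest is Terreneuvian and the youngest is Eocene; oldest to youngest: Terreneuvian, Lopingian, Paleocene, Eocene.
Oldest start 538.8 minus youngest end 33.9 gives 504.9 Myr overall.
Individual lengths (start − end): Paleocene 10; Eocene 22.1; Terreneuvian 17.8; Lopingian 7.608. The largest is Eocene at 22.1 Myr.

Terreneuvian, Lopingian, Paleocene, Eocene; total span 504.9 Myr; longest is Eocene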